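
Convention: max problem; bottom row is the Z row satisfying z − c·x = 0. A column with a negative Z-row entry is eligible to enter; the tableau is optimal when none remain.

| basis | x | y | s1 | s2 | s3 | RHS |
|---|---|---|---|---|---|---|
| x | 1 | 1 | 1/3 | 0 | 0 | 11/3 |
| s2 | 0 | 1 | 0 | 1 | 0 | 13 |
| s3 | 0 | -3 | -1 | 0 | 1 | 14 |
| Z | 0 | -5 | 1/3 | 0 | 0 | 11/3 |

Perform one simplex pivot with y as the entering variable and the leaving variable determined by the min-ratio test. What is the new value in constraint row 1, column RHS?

Ratio test on column y — row 1: (11/3)/1 = 11/3; row 2: 13/1 = 13; row 3: entry -3 ≤ 0. Minimum is 11/3 at row 1 (x leaves); pivot element 1.
Divide row 1 by 1; eliminate column y from the other rows.
In the new row 1, the RHS entry is the old entry divided by the pivot: (11/3)/1 = 11/3.

11/3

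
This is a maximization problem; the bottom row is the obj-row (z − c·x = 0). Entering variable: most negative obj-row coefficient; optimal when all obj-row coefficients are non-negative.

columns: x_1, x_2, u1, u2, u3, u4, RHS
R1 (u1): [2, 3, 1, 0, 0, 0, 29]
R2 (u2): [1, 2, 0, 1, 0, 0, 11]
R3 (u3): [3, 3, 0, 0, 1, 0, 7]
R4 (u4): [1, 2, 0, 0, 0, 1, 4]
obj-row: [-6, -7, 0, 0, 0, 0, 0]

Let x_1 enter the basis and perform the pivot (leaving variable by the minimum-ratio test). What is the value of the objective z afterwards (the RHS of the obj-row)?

Ratio test on column x_1 — row 1: 29/2 = 29/2; row 2: 11/1 = 11; row 3: 7/3 = 7/3; row 4: 4/1 = 4. Minimum is 7/3 at row 3 (u3 leaves); pivot element 3.
Pivot on row 3; the obj-row RHS becomes 0 − (-6)·(7/3) = 14.

14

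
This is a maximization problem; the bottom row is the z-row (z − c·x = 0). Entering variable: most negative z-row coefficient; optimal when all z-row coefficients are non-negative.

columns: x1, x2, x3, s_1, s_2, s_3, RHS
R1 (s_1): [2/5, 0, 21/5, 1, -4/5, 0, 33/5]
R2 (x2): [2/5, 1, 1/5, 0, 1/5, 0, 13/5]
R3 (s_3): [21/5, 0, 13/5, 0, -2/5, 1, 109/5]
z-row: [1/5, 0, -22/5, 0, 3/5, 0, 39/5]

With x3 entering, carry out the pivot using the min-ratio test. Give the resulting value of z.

Ratio test on column x3 — row 1: (33/5)/(21/5) = 11/7; row 2: (13/5)/(1/5) = 13; row 3: (109/5)/(13/5) = 109/13. Minimum is 11/7 at row 1 (s_1 leaves); pivot element 21/5.
Pivot on row 1; the z-row RHS becomes 39/5 − (-22/5)·(11/7) = 103/7.

103/7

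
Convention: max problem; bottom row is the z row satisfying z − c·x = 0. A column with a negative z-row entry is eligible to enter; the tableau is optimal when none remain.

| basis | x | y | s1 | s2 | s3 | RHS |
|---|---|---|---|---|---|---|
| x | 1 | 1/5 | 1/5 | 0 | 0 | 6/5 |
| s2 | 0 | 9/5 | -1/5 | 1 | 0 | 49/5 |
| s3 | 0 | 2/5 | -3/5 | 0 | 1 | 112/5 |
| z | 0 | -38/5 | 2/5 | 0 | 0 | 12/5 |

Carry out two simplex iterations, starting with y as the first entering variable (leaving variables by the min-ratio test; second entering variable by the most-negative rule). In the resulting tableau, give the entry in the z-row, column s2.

Ratio test on column y — row 1: (6/5)/(1/5) = 6; row 2: (49/5)/(9/5) = 49/9; row 3: (112/5)/(2/5) = 56. Minimum is 49/9 at row 2 (s2 leaves); pivot element 9/5.
Divide row 2 by 9/5; eliminate column y from the other rows.
Second iteration: most negative z-row entry is -4/9 in column s1, so s1 enters.
Ratio test on column s1 — row 1: (1/9)/(2/9) = 1/2; row 2: entry -1/9 ≤ 0; row 3: entry -5/9 ≤ 0. Minimum is 1/2 at row 1 (x leaves); pivot element 2/9.
Divide row 1 by 2/9; eliminate column s1 from the other rows.
After both pivots, the entry at the z-row, column s2 is 4.

4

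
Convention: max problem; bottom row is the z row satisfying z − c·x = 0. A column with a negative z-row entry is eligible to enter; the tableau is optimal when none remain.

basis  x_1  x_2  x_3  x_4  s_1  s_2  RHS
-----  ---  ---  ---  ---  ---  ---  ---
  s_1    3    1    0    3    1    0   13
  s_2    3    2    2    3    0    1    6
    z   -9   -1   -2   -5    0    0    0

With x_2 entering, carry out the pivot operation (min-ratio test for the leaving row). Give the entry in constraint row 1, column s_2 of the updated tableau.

Ratio test on column x_2 — row 1: 13/1 = 13; row 2: 6/2 = 3. Minimum is 3 at row 2 (s_2 leaves); pivot element 2.
Divide row 2 by 2; eliminate column x_2 from the other rows.
Row 1 update in column s_2: 0 − 1·(1/2) = -1/2.

-1/2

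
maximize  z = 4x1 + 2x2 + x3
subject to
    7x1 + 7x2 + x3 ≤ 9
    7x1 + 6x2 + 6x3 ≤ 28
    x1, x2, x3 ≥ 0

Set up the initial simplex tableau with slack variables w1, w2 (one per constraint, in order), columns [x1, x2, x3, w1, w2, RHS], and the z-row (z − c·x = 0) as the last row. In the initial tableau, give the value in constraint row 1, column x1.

7

Constraint 1 has coefficient 7 on x1.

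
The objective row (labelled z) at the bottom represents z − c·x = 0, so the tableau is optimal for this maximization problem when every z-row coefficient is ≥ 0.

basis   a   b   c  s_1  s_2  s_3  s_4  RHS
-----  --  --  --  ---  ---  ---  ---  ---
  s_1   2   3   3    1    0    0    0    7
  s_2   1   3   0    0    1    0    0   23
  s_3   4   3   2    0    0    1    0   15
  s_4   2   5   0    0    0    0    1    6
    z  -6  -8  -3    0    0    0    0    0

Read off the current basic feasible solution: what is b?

0

b is not in the basis, so in the current basic feasible solution b = 0.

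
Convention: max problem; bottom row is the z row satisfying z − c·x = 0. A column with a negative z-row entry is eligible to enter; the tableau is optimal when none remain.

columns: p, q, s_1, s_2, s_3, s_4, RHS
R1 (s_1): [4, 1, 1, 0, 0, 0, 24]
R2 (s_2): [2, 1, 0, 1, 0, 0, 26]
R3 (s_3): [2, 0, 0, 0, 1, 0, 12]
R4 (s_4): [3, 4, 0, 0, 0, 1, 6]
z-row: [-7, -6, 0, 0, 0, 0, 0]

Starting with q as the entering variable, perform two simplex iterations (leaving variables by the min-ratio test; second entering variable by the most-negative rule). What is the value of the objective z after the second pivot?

14

Ratio test on column q — row 1: 24/1 = 24; row 2: 26/1 = 26; row 3: entry 0 ≤ 0; row 4: 6/4 = 3/2. Minimum is 3/2 at row 4 (s_4 leaves); pivot element 4.
Pivot on row 4; the z-row RHS becomes 0 − (-6)·(3/2) = 9.
Next entering variable (most negative z-row entry -5/2): p.
Ratio test on column p — row 1: (45/2)/(13/4) = 90/13; row 2: (49/2)/(5/4) = 98/5; row 3: 12/2 = 6; row 4: (3/2)/(3/4) = 2. Minimum is 2 at row 4 (q leaves); pivot element 3/4.
After the second pivot the z-row RHS is 9 − (-5/2)·2 = 14.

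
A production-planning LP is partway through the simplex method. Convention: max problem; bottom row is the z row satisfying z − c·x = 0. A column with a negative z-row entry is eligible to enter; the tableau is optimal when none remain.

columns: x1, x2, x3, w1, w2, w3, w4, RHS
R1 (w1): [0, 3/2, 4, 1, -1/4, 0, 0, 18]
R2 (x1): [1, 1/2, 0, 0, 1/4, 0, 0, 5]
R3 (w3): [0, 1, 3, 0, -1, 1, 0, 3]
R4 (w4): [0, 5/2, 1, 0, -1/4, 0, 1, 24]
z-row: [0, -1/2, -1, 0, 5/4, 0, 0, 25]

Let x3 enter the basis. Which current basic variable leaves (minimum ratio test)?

Column x3 entries and ratios — w1: 18/4 = 9/2; x1: 0 ≤ 0, skip; w3: 3/3 = 1; w4: 24/1 = 24.
Smallest ratio is 1 in the row of w3, so w3 leaves.

w3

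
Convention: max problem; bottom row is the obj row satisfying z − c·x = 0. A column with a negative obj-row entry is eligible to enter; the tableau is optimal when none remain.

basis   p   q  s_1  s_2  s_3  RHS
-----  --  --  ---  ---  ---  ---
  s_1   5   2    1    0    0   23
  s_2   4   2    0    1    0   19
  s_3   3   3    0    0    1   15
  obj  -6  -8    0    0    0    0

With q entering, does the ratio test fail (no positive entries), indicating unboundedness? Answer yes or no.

no

Column q has positive entries in row(s) 1, 2, 3, so the ratio test bounds it — not unbounded.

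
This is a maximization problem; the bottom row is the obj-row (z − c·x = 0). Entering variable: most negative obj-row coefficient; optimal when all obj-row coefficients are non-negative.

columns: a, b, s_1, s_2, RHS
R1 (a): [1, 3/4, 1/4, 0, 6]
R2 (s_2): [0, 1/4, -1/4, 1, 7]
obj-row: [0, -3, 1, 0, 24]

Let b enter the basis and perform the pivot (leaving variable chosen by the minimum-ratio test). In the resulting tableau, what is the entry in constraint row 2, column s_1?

-1/3

Ratio test on column b — row 1: 6/(3/4) = 8; row 2: 7/(1/4) = 28. Minimum is 8 at row 1 (a leaves); pivot element 3/4.
Divide row 1 by 3/4; eliminate column b from the other rows.
Row 2 update in column s_1: -1/4 − (1/4)·(1/3) = -1/3.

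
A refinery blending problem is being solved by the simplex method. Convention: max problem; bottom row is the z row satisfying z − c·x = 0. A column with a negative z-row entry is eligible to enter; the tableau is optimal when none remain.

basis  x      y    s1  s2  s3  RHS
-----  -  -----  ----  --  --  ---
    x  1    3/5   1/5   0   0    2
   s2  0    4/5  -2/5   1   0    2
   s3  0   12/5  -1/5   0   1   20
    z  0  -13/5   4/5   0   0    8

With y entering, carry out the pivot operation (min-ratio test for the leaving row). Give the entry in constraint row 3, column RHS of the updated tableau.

Ratio test on column y — row 1: 2/(3/5) = 10/3; row 2: 2/(4/5) = 5/2; row 3: 20/(12/5) = 25/3. Minimum is 5/2 at row 2 (s2 leaves); pivot element 4/5.
Divide row 2 by 4/5; eliminate column y from the other rows.
Row 3 update in column RHS: 20 − (12/5)·(5/2) = 14.

14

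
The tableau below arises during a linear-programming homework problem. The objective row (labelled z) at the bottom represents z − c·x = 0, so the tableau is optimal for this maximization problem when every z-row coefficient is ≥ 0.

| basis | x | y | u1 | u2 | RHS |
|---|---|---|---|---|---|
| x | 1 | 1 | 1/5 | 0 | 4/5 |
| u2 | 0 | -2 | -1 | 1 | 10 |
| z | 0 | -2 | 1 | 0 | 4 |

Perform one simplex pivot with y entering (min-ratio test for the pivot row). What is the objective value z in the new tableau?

28/5

Ratio test on column y — row 1: (4/5)/1 = 4/5; row 2: entry -2 ≤ 0. Minimum is 4/5 at row 1 (x leaves); pivot element 1.
Pivot on row 1; the z-row RHS becomes 4 − (-2)·(4/5) = 28/5.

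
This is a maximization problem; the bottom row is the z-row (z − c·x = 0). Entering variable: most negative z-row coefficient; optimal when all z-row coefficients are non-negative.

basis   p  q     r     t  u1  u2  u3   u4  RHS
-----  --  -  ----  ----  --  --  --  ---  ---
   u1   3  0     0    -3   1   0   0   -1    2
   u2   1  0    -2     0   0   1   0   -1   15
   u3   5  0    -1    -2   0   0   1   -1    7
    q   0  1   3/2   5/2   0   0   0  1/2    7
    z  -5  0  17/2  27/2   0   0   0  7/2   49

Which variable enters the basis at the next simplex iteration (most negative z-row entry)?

Negative z-row entries: p: -5.
The most negative is -5 in column p, so p enters.

p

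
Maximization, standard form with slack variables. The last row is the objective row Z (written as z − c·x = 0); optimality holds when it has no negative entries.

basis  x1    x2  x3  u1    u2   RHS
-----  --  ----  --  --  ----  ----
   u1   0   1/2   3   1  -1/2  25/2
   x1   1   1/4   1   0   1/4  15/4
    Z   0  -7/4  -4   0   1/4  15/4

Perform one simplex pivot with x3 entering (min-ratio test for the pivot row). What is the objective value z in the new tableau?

75/4

Ratio test on column x3 — row 1: (25/2)/3 = 25/6; row 2: (15/4)/1 = 15/4. Minimum is 15/4 at row 2 (x1 leaves); pivot element 1.
Pivot on row 2; the Z-row RHS becomes 15/4 − (-4)·(15/4) = 75/4.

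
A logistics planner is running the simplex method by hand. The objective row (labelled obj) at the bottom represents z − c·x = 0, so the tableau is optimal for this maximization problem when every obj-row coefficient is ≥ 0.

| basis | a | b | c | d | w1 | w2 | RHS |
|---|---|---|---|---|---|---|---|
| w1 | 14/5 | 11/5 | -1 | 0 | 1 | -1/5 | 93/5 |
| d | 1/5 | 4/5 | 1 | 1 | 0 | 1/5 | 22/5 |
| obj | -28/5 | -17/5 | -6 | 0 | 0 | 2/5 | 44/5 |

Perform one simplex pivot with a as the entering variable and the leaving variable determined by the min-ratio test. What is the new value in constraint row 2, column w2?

Ratio test on column a — row 1: (93/5)/(14/5) = 93/14; row 2: (22/5)/(1/5) = 22. Minimum is 93/14 at row 1 (w1 leaves); pivot element 14/5.
Divide row 1 by 14/5; eliminate column a from the other rows.
Row 2 update in column w2: 1/5 − (1/5)·(-1/14) = 3/14.

3/14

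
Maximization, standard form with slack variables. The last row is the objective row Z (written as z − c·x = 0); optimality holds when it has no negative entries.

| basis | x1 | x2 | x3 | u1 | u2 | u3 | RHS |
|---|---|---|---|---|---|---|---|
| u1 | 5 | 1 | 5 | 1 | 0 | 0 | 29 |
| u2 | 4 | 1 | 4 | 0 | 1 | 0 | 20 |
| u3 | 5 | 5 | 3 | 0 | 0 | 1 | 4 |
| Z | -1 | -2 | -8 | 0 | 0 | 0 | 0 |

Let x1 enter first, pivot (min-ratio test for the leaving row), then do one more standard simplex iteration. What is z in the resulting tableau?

32/3

Ratio test on column x1 — row 1: 29/5 = 29/5; row 2: 20/4 = 5; row 3: 4/5 = 4/5. Minimum is 4/5 at row 3 (u3 leaves); pivot element 5.
Pivot on row 3; the Z-row RHS becomes 0 − (-1)·(4/5) = 4/5.
Next entering variable (most negative Z-row entry -37/5): x3.
Ratio test on column x3 — row 1: 25/2 = 25/2; row 2: (84/5)/(8/5) = 21/2; row 3: (4/5)/(3/5) = 4/3. Minimum is 4/3 at row 3 (x1 leaves); pivot element 3/5.
After the second pivot the Z-row RHS is 4/5 − (-37/5)·(4/3) = 32/3.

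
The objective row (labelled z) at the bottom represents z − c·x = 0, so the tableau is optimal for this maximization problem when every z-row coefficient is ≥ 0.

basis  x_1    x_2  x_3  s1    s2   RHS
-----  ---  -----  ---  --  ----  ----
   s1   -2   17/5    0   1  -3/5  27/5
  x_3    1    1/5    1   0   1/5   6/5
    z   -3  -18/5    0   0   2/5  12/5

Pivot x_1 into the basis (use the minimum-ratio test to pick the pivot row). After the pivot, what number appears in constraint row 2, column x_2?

1/5

Ratio test on column x_1 — row 1: entry -2 ≤ 0; row 2: (6/5)/1 = 6/5. Minimum is 6/5 at row 2 (x_3 leaves); pivot element 1.
Divide row 2 by 1; eliminate column x_1 from the other rows.
In the new row 2, the x_2 entry is the old entry divided by the pivot: (1/5)/1 = 1/5.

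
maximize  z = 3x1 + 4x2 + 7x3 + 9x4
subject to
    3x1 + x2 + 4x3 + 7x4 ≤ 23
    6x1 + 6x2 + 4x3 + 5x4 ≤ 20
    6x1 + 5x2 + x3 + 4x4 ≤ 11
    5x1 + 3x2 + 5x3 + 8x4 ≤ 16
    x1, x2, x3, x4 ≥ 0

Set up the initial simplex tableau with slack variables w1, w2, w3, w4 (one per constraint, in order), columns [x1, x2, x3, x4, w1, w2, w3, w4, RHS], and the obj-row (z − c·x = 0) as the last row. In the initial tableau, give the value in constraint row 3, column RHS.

11

The RHS of constraint 3 is b_3 = 11.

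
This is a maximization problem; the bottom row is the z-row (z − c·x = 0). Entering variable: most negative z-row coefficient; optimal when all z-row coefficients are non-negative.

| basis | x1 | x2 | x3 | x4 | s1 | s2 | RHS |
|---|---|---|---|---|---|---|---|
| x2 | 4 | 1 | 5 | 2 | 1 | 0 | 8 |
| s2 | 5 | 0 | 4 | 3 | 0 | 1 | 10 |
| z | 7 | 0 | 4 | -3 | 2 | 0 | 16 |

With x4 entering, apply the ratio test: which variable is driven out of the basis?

s2

Column x4 entries and ratios — x2: 8/2 = 4; s2: 10/3 = 10/3.
Smallest ratio is 10/3 in the row of s2, so s2 leaves.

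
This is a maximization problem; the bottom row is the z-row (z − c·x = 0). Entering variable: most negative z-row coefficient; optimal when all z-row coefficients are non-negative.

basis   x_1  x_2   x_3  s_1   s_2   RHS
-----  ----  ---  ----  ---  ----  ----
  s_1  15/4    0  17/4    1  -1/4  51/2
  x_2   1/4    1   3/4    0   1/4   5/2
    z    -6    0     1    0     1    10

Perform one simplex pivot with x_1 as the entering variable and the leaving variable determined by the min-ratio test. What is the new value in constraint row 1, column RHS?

34/5

Ratio test on column x_1 — row 1: (51/2)/(15/4) = 34/5; row 2: (5/2)/(1/4) = 10. Minimum is 34/5 at row 1 (s_1 leaves); pivot element 15/4.
Divide row 1 by 15/4; eliminate column x_1 from the other rows.
In the new row 1, the RHS entry is the old entry divided by the pivot: (51/2)/(15/4) = 34/5.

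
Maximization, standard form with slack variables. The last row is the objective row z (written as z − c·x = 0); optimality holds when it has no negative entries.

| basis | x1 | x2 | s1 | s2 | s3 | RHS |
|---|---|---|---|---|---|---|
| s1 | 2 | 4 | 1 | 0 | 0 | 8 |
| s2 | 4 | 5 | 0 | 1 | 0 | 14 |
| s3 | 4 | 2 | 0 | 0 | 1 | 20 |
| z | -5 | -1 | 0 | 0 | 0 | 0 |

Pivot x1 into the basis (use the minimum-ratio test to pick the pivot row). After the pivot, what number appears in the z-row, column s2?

5/4

Ratio test on column x1 — row 1: 8/2 = 4; row 2: 14/4 = 7/2; row 3: 20/4 = 5. Minimum is 7/2 at row 2 (s2 leaves); pivot element 4.
Divide row 2 by 4; eliminate column x1 from the other rows.
z-row update in column s2: 0 − (-5)·(1/4) = 5/4.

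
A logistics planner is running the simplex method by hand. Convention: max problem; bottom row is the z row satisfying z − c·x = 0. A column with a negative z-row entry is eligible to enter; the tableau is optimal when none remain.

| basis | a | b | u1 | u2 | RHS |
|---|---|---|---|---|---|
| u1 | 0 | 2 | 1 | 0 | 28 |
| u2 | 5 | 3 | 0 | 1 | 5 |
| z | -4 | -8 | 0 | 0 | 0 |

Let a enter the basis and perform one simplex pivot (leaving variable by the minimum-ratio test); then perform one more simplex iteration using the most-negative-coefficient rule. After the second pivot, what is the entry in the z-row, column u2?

Ratio test on column a — row 1: entry 0 ≤ 0; row 2: 5/5 = 1. Minimum is 1 at row 2 (u2 leaves); pivot element 5.
Divide row 2 by 5; eliminate column a from the other rows.
Second iteration: most negative z-row entry is -28/5 in column b, so b enters.
Ratio test on column b — row 1: 28/2 = 14; row 2: 1/(3/5) = 5/3. Minimum is 5/3 at row 2 (a leaves); pivot element 3/5.
Divide row 2 by 3/5; eliminate column b from the other rows.
After both pivots, the entry at the z-row, column u2 is 8/3.

8/3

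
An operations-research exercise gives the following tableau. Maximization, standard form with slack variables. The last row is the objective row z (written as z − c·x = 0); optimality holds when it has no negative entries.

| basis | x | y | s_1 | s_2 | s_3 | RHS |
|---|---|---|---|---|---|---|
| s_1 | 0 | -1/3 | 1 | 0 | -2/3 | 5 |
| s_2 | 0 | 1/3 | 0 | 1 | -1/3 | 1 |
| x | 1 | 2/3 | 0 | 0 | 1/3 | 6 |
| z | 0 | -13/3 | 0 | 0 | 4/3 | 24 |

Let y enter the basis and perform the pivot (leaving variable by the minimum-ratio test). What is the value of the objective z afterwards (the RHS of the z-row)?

37

Ratio test on column y — row 1: entry -1/3 ≤ 0; row 2: 1/(1/3) = 3; row 3: 6/(2/3) = 9. Minimum is 3 at row 2 (s_2 leaves); pivot element 1/3.
Pivot on row 2; the z-row RHS becomes 24 − (-13/3)·3 = 37.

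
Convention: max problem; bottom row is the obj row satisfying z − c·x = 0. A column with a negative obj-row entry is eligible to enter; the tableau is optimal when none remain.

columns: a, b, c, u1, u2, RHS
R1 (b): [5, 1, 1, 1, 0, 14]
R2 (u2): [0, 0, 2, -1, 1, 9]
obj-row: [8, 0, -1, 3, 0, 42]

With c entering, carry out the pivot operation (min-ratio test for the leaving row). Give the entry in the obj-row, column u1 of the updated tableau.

5/2

Ratio test on column c — row 1: 14/1 = 14; row 2: 9/2 = 9/2. Minimum is 9/2 at row 2 (u2 leaves); pivot element 2.
Divide row 2 by 2; eliminate column c from the other rows.
obj-row update in column u1: 3 − (-1)·(-1/2) = 5/2.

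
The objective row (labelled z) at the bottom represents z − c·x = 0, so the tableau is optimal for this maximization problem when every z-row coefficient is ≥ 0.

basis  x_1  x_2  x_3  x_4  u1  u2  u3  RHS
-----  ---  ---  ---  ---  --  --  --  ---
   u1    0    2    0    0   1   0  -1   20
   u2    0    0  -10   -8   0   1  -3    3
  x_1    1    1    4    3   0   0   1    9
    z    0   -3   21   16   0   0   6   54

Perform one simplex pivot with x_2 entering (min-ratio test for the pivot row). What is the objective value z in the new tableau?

Ratio test on column x_2 — row 1: 20/2 = 10; row 2: entry 0 ≤ 0; row 3: 9/1 = 9. Minimum is 9 at row 3 (x_1 leaves); pivot element 1.
Pivot on row 3; the z-row RHS becomes 54 − (-3)·9 = 81.

81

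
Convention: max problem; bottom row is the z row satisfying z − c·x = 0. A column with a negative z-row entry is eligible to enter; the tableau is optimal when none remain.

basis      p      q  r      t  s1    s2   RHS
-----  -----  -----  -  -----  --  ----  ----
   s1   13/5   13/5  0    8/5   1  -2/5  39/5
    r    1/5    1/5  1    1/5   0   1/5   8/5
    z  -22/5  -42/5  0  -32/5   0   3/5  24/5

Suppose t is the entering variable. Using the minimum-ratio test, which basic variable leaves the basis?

s1

Column t entries and ratios — s1: (39/5)/(8/5) = 39/8; r: (8/5)/(1/5) = 8.
Smallest ratio is 39/8 in the row of s1, so s1 leaves.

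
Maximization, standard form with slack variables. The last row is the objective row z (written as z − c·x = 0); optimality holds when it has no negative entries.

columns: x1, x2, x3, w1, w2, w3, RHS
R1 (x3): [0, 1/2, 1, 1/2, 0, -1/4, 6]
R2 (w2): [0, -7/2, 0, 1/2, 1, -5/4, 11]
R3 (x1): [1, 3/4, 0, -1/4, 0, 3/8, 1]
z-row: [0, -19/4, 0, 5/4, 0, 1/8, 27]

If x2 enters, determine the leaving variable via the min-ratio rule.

Column x2 entries and ratios — x3: 6/(1/2) = 12; w2: -7/2 ≤ 0, skip; x1: 1/(3/4) = 4/3.
Smallest ratio is 4/3 in the row of x1, so x1 leaves.

x1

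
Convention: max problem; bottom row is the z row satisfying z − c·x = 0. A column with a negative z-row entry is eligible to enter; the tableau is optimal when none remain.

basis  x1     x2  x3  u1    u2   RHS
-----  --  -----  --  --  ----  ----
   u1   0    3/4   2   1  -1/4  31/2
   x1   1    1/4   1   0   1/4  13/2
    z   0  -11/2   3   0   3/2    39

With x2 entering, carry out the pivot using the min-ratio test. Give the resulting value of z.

458/3

Ratio test on column x2 — row 1: (31/2)/(3/4) = 62/3; row 2: (13/2)/(1/4) = 26. Minimum is 62/3 at row 1 (u1 leaves); pivot element 3/4.
Pivot on row 1; the z-row RHS becomes 39 − (-11/2)·(62/3) = 458/3.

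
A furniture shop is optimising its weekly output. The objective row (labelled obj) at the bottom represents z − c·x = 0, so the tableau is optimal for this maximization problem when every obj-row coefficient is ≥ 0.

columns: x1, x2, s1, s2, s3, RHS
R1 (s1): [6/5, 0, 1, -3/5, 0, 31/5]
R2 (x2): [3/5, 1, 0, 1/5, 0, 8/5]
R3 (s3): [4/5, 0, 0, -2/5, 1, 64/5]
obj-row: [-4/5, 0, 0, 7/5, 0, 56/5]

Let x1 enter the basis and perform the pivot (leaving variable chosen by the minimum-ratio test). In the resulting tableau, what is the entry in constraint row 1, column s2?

Ratio test on column x1 — row 1: (31/5)/(6/5) = 31/6; row 2: (8/5)/(3/5) = 8/3; row 3: (64/5)/(4/5) = 16. Minimum is 8/3 at row 2 (x2 leaves); pivot element 3/5.
Divide row 2 by 3/5; eliminate column x1 from the other rows.
Row 1 update in column s2: -3/5 − (6/5)·(1/3) = -1.

-1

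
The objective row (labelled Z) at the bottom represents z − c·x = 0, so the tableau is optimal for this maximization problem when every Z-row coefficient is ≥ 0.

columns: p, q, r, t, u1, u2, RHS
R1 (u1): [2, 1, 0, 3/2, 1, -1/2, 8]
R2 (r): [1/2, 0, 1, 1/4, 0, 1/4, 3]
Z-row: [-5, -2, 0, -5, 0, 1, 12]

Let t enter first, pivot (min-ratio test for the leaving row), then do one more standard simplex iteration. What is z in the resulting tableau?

42

Ratio test on column t — row 1: 8/(3/2) = 16/3; row 2: 3/(1/4) = 12. Minimum is 16/3 at row 1 (u1 leaves); pivot element 3/2.
Pivot on row 1; the Z-row RHS becomes 12 − (-5)·(16/3) = 116/3.
Next entering variable (most negative Z-row entry -2/3): u2.
Ratio test on column u2 — row 1: entry -1/3 ≤ 0; row 2: (5/3)/(1/3) = 5. Minimum is 5 at row 2 (r leaves); pivot element 1/3.
After the second pivot the Z-row RHS is 116/3 − (-2/3)·5 = 42.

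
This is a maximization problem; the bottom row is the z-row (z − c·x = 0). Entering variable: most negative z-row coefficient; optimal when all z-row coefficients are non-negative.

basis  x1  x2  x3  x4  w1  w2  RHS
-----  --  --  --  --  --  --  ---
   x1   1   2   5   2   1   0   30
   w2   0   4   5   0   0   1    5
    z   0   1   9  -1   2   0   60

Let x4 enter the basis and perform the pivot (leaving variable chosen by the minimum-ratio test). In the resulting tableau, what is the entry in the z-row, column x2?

2

Ratio test on column x4 — row 1: 30/2 = 15; row 2: entry 0 ≤ 0. Minimum is 15 at row 1 (x1 leaves); pivot element 2.
Divide row 1 by 2; eliminate column x4 from the other rows.
z-row update in column x2: 1 − (-1)·1 = 2.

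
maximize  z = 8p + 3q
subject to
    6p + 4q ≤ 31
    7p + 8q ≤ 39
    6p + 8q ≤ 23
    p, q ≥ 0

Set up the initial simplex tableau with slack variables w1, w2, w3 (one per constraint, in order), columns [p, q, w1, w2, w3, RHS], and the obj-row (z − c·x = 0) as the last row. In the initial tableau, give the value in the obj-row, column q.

The obj-row carries the negated objective coefficients: the q entry is -3.

-3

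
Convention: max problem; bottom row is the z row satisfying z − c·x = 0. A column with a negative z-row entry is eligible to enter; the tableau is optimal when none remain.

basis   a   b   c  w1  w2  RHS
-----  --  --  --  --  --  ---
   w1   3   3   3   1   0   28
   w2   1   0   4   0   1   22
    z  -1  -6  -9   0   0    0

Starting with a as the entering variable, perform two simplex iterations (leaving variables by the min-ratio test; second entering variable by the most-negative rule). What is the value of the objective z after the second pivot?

Ratio test on column a — row 1: 28/3 = 28/3; row 2: 22/1 = 22. Minimum is 28/3 at row 1 (w1 leaves); pivot element 3.
Pivot on row 1; the z-row RHS becomes 0 − (-1)·(28/3) = 28/3.
Next entering variable (most negative z-row entry -8): c.
Ratio test on column c — row 1: (28/3)/1 = 28/3; row 2: (38/3)/3 = 38/9. Minimum is 38/9 at row 2 (w2 leaves); pivot element 3.
After the second pivot the z-row RHS is 28/3 − (-8)·(38/9) = 388/9.

388/9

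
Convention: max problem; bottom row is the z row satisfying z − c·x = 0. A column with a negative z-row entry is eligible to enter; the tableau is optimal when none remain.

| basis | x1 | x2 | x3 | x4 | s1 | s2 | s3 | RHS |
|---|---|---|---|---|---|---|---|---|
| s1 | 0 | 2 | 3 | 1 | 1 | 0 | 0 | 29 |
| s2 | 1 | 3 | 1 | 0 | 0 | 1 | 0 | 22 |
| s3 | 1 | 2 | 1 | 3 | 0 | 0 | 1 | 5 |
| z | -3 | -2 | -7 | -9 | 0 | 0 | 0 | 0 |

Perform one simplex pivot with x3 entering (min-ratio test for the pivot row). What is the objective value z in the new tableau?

35

Ratio test on column x3 — row 1: 29/3 = 29/3; row 2: 22/1 = 22; row 3: 5/1 = 5. Minimum is 5 at row 3 (s3 leaves); pivot element 1.
Pivot on row 3; the z-row RHS becomes 0 − (-7)·5 = 35.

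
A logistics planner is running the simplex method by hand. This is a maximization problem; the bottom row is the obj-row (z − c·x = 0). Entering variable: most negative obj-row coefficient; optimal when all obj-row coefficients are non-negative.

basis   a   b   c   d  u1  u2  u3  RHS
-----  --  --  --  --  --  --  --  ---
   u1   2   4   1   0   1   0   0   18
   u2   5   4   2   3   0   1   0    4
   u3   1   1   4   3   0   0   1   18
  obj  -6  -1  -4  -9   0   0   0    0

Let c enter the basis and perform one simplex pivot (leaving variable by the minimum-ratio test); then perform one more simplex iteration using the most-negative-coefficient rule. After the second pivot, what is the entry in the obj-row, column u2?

3

Ratio test on column c — row 1: 18/1 = 18; row 2: 4/2 = 2; row 3: 18/4 = 9/2. Minimum is 2 at row 2 (u2 leaves); pivot element 2.
Divide row 2 by 2; eliminate column c from the other rows.
Second iteration: most negative obj-row entry is -3 in column d, so d enters.
Ratio test on column d — row 1: entry -3/2 ≤ 0; row 2: 2/(3/2) = 4/3; row 3: entry -3 ≤ 0. Minimum is 4/3 at row 2 (c leaves); pivot element 3/2.
Divide row 2 by 3/2; eliminate column d from the other rows.
After both pivots, the entry at the obj-row, column u2 is 3.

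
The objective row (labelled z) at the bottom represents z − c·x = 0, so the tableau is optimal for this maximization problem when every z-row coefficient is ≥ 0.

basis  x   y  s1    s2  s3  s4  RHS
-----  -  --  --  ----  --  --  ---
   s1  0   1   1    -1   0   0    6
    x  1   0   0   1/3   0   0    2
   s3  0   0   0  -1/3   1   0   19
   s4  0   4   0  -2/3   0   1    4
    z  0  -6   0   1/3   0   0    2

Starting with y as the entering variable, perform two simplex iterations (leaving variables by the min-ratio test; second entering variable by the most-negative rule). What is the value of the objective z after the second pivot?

Ratio test on column y — row 1: 6/1 = 6; row 2: entry 0 ≤ 0; row 3: entry 0 ≤ 0; row 4: 4/4 = 1. Minimum is 1 at row 4 (s4 leaves); pivot element 4.
Pivot on row 4; the z-row RHS becomes 2 − (-6)·1 = 8.
Next entering variable (most negative z-row entry -2/3): s2.
Ratio test on column s2 — row 1: entry -5/6 ≤ 0; row 2: 2/(1/3) = 6; row 3: entry -1/3 ≤ 0; row 4: entry -1/6 ≤ 0. Minimum is 6 at row 2 (x leaves); pivot element 1/3.
After the second pivot the z-row RHS is 8 − (-2/3)·6 = 12.

12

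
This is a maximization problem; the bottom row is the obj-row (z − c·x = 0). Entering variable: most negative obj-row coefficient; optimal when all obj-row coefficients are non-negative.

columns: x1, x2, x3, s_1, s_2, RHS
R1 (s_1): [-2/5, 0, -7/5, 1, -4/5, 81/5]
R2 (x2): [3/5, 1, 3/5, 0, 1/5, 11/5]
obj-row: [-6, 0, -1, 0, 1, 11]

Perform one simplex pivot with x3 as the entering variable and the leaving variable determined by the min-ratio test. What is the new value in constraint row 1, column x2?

7/3

Ratio test on column x3 — row 1: entry -7/5 ≤ 0; row 2: (11/5)/(3/5) = 11/3. Minimum is 11/3 at row 2 (x2 leaves); pivot element 3/5.
Divide row 2 by 3/5; eliminate column x3 from the other rows.
Row 1 update in column x2: 0 − (-7/5)·(5/3) = 7/3.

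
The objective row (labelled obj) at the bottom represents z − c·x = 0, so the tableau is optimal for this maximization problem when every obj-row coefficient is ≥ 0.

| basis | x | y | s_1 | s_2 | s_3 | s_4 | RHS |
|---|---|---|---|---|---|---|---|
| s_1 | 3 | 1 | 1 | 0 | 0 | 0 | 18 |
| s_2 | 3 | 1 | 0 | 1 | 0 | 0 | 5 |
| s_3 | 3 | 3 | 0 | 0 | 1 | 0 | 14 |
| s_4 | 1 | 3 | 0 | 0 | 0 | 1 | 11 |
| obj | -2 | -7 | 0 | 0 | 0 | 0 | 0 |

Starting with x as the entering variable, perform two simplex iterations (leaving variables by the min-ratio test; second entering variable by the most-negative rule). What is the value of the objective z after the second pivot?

Ratio test on column x — row 1: 18/3 = 6; row 2: 5/3 = 5/3; row 3: 14/3 = 14/3; row 4: 11/1 = 11. Minimum is 5/3 at row 2 (s_2 leaves); pivot element 3.
Pivot on row 2; the obj-row RHS becomes 0 − (-2)·(5/3) = 10/3.
Next entering variable (most negative obj-row entry -19/3): y.
Ratio test on column y — row 1: entry 0 ≤ 0; row 2: (5/3)/(1/3) = 5; row 3: 9/2 = 9/2; row 4: (28/3)/(8/3) = 7/2. Minimum is 7/2 at row 4 (s_4 leaves); pivot element 8/3.
After the second pivot the obj-row RHS is 10/3 − (-19/3)·(7/2) = 51/2.

51/2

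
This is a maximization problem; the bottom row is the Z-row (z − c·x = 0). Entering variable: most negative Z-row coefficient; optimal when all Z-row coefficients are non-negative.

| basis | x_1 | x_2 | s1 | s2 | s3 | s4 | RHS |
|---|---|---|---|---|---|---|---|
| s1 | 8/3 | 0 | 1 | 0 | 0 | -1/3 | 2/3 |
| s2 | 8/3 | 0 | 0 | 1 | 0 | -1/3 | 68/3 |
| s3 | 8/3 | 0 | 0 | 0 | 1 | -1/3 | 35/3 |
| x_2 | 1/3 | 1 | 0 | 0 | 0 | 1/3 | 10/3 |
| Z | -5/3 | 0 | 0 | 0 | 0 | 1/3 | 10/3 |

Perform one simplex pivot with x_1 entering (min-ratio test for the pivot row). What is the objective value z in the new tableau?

15/4

Ratio test on column x_1 — row 1: (2/3)/(8/3) = 1/4; row 2: (68/3)/(8/3) = 17/2; row 3: (35/3)/(8/3) = 35/8; row 4: (10/3)/(1/3) = 10. Minimum is 1/4 at row 1 (s1 leaves); pivot element 8/3.
Pivot on row 1; the Z-row RHS becomes 10/3 − (-5/3)·(1/4) = 15/4.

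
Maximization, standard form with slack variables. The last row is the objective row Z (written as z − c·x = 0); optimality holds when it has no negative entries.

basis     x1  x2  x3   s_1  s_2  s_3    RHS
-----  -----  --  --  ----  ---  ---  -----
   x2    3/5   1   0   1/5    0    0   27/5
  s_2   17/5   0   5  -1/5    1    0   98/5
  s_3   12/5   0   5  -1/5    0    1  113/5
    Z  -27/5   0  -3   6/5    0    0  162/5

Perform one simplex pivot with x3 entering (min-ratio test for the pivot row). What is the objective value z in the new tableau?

Ratio test on column x3 — row 1: entry 0 ≤ 0; row 2: (98/5)/5 = 98/25; row 3: (113/5)/5 = 113/25. Minimum is 98/25 at row 2 (s_2 leaves); pivot element 5.
Pivot on row 2; the Z-row RHS becomes 162/5 − (-3)·(98/25) = 1104/25.

1104/25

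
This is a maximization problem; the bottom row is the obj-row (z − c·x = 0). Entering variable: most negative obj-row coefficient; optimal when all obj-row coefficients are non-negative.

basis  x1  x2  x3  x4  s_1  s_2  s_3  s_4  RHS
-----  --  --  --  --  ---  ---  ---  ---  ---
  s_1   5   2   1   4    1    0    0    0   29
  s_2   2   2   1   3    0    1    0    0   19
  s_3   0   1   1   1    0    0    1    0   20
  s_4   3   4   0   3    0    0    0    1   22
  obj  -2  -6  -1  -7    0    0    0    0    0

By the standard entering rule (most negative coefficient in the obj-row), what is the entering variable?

Negative obj-row entries: x1: -2, x2: -6, x3: -1, x4: -7.
The most negative is -7 in column x4, so x4 enters.

x4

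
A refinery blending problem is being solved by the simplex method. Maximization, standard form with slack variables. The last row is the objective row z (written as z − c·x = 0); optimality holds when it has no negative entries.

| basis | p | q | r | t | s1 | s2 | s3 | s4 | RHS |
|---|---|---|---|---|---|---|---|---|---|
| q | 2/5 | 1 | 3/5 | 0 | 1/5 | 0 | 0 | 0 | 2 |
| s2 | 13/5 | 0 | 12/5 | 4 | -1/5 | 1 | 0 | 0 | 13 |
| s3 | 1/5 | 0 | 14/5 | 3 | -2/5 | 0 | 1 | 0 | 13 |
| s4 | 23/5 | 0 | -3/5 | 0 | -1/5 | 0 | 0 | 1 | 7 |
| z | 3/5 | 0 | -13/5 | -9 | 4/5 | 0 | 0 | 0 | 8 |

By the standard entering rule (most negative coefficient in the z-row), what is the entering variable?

t

Negative z-row entries: r: -13/5, t: -9.
The most negative is -9 in column t, so t enters.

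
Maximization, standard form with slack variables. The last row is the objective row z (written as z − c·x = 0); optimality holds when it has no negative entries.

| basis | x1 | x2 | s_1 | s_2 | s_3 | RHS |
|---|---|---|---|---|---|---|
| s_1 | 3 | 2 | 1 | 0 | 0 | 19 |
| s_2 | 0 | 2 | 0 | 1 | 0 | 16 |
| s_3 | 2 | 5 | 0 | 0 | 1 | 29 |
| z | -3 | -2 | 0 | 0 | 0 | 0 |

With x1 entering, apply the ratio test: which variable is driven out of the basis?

s_1

Column x1 entries and ratios — s_1: 19/3 = 19/3; s_2: 0 ≤ 0, skip; s_3: 29/2 = 29/2.
Smallest ratio is 19/3 in the row of s_1, so s_1 leaves.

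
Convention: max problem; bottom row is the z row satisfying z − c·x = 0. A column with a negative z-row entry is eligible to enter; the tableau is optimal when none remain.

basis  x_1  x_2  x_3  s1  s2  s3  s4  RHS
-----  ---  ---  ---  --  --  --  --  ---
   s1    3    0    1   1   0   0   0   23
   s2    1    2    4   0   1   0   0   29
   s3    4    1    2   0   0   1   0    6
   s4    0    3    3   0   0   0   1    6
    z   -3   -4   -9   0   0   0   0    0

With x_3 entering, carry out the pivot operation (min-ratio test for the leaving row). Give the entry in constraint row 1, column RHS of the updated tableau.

Ratio test on column x_3 — row 1: 23/1 = 23; row 2: 29/4 = 29/4; row 3: 6/2 = 3; row 4: 6/3 = 2. Minimum is 2 at row 4 (s4 leaves); pivot element 3.
Divide row 4 by 3; eliminate column x_3 from the other rows.
Row 1 update in column RHS: 23 − 1·2 = 21.

21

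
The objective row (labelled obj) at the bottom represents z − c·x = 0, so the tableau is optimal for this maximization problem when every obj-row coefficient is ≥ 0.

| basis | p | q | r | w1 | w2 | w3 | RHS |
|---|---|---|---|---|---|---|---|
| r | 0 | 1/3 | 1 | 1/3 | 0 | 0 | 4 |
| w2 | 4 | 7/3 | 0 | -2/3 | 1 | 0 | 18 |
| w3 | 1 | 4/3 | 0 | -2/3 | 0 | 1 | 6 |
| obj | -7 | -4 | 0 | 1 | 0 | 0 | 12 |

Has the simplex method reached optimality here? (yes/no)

The obj-row has a negative entry -7 in column p, so it is not optimal.

no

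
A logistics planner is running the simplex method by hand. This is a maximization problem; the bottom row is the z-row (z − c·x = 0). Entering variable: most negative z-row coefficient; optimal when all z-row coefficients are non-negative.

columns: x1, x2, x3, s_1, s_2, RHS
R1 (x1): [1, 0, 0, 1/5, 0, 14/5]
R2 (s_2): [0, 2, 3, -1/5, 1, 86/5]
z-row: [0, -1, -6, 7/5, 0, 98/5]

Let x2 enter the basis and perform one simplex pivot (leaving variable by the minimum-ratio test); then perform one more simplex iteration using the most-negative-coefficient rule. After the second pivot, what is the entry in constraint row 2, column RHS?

Ratio test on column x2 — row 1: entry 0 ≤ 0; row 2: (86/5)/2 = 43/5. Minimum is 43/5 at row 2 (s_2 leaves); pivot element 2.
Divide row 2 by 2; eliminate column x2 from the other rows.
Second iteration: most negative z-row entry is -9/2 in column x3, so x3 enters.
Ratio test on column x3 — row 1: entry 0 ≤ 0; row 2: (43/5)/(3/2) = 86/15. Minimum is 86/15 at row 2 (x2 leaves); pivot element 3/2.
Divide row 2 by 3/2; eliminate column x3 from the other rows.
After both pivots, the entry at constraint row 2, column RHS is 86/15.

86/15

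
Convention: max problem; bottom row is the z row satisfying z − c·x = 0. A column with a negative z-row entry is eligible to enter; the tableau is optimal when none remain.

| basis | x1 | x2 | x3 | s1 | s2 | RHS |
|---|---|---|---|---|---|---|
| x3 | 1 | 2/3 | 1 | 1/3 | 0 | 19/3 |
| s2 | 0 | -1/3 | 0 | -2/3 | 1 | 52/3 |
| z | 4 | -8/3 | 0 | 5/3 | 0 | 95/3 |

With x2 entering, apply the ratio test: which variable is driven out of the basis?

Column x2 entries and ratios — x3: (19/3)/(2/3) = 19/2; s2: -1/3 ≤ 0, skip.
Smallest ratio is 19/2 in the row of x3, so x3 leaves.

x3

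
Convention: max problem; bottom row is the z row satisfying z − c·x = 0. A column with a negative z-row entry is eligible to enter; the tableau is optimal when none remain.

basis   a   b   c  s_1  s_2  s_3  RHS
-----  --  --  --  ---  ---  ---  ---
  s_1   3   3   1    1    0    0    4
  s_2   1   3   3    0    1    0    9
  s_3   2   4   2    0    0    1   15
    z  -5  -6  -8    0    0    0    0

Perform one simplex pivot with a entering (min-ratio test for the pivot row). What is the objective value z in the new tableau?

20/3

Ratio test on column a — row 1: 4/3 = 4/3; row 2: 9/1 = 9; row 3: 15/2 = 15/2. Minimum is 4/3 at row 1 (s_1 leaves); pivot element 3.
Pivot on row 1; the z-row RHS becomes 0 − (-5)·(4/3) = 20/3.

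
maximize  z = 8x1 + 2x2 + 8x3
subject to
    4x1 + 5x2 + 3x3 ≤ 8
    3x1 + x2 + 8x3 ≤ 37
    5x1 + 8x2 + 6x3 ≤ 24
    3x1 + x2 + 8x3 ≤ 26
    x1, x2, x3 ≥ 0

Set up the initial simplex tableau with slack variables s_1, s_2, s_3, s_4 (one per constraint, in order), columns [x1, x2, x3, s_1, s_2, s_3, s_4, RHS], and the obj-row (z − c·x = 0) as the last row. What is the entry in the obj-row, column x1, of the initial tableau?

-8

The obj-row carries the negated objective coefficients: the x1 entry is -8.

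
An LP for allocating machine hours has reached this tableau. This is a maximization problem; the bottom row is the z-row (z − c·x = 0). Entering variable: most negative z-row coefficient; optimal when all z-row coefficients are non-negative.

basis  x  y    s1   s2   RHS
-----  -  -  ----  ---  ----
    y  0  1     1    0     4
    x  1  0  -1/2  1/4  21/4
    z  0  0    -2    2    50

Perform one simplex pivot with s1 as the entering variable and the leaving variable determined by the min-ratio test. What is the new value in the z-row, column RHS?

58

Ratio test on column s1 — row 1: 4/1 = 4; row 2: entry -1/2 ≤ 0. Minimum is 4 at row 1 (y leaves); pivot element 1.
Divide row 1 by 1; eliminate column s1 from the other rows.
z-row update in column RHS: 50 − (-2)·4 = 58.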